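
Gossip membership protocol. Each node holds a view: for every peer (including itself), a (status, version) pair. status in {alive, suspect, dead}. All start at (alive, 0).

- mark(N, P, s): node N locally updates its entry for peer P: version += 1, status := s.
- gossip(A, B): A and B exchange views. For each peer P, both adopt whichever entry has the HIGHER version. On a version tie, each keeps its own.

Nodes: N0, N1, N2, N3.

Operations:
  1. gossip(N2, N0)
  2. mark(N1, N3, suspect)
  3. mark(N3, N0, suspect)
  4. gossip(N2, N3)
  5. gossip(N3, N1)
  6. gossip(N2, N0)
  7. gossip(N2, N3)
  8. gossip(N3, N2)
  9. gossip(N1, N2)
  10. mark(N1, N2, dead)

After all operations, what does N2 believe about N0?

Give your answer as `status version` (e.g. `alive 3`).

Op 1: gossip N2<->N0 -> N2.N0=(alive,v0) N2.N1=(alive,v0) N2.N2=(alive,v0) N2.N3=(alive,v0) | N0.N0=(alive,v0) N0.N1=(alive,v0) N0.N2=(alive,v0) N0.N3=(alive,v0)
Op 2: N1 marks N3=suspect -> (suspect,v1)
Op 3: N3 marks N0=suspect -> (suspect,v1)
Op 4: gossip N2<->N3 -> N2.N0=(suspect,v1) N2.N1=(alive,v0) N2.N2=(alive,v0) N2.N3=(alive,v0) | N3.N0=(suspect,v1) N3.N1=(alive,v0) N3.N2=(alive,v0) N3.N3=(alive,v0)
Op 5: gossip N3<->N1 -> N3.N0=(suspect,v1) N3.N1=(alive,v0) N3.N2=(alive,v0) N3.N3=(suspect,v1) | N1.N0=(suspect,v1) N1.N1=(alive,v0) N1.N2=(alive,v0) N1.N3=(suspect,v1)
Op 6: gossip N2<->N0 -> N2.N0=(suspect,v1) N2.N1=(alive,v0) N2.N2=(alive,v0) N2.N3=(alive,v0) | N0.N0=(suspect,v1) N0.N1=(alive,v0) N0.N2=(alive,v0) N0.N3=(alive,v0)
Op 7: gossip N2<->N3 -> N2.N0=(suspect,v1) N2.N1=(alive,v0) N2.N2=(alive,v0) N2.N3=(suspect,v1) | N3.N0=(suspect,v1) N3.N1=(alive,v0) N3.N2=(alive,v0) N3.N3=(suspect,v1)
Op 8: gossip N3<->N2 -> N3.N0=(suspect,v1) N3.N1=(alive,v0) N3.N2=(alive,v0) N3.N3=(suspect,v1) | N2.N0=(suspect,v1) N2.N1=(alive,v0) N2.N2=(alive,v0) N2.N3=(suspect,v1)
Op 9: gossip N1<->N2 -> N1.N0=(suspect,v1) N1.N1=(alive,v0) N1.N2=(alive,v0) N1.N3=(suspect,v1) | N2.N0=(suspect,v1) N2.N1=(alive,v0) N2.N2=(alive,v0) N2.N3=(suspect,v1)
Op 10: N1 marks N2=dead -> (dead,v1)

Answer: suspect 1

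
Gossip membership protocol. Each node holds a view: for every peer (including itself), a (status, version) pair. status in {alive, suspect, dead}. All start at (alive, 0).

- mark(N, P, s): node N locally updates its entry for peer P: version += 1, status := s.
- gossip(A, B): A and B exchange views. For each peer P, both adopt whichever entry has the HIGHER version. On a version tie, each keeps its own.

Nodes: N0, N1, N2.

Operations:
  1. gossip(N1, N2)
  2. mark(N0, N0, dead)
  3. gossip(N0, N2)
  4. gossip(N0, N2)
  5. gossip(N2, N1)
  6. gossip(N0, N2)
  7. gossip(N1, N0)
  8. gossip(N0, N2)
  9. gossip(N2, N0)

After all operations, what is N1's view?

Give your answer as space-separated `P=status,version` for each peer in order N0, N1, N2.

Op 1: gossip N1<->N2 -> N1.N0=(alive,v0) N1.N1=(alive,v0) N1.N2=(alive,v0) | N2.N0=(alive,v0) N2.N1=(alive,v0) N2.N2=(alive,v0)
Op 2: N0 marks N0=dead -> (dead,v1)
Op 3: gossip N0<->N2 -> N0.N0=(dead,v1) N0.N1=(alive,v0) N0.N2=(alive,v0) | N2.N0=(dead,v1) N2.N1=(alive,v0) N2.N2=(alive,v0)
Op 4: gossip N0<->N2 -> N0.N0=(dead,v1) N0.N1=(alive,v0) N0.N2=(alive,v0) | N2.N0=(dead,v1) N2.N1=(alive,v0) N2.N2=(alive,v0)
Op 5: gossip N2<->N1 -> N2.N0=(dead,v1) N2.N1=(alive,v0) N2.N2=(alive,v0) | N1.N0=(dead,v1) N1.N1=(alive,v0) N1.N2=(alive,v0)
Op 6: gossip N0<->N2 -> N0.N0=(dead,v1) N0.N1=(alive,v0) N0.N2=(alive,v0) | N2.N0=(dead,v1) N2.N1=(alive,v0) N2.N2=(alive,v0)
Op 7: gossip N1<->N0 -> N1.N0=(dead,v1) N1.N1=(alive,v0) N1.N2=(alive,v0) | N0.N0=(dead,v1) N0.N1=(alive,v0) N0.N2=(alive,v0)
Op 8: gossip N0<->N2 -> N0.N0=(dead,v1) N0.N1=(alive,v0) N0.N2=(alive,v0) | N2.N0=(dead,v1) N2.N1=(alive,v0) N2.N2=(alive,v0)
Op 9: gossip N2<->N0 -> N2.N0=(dead,v1) N2.N1=(alive,v0) N2.N2=(alive,v0) | N0.N0=(dead,v1) N0.N1=(alive,v0) N0.N2=(alive,v0)

Answer: N0=dead,1 N1=alive,0 N2=alive,0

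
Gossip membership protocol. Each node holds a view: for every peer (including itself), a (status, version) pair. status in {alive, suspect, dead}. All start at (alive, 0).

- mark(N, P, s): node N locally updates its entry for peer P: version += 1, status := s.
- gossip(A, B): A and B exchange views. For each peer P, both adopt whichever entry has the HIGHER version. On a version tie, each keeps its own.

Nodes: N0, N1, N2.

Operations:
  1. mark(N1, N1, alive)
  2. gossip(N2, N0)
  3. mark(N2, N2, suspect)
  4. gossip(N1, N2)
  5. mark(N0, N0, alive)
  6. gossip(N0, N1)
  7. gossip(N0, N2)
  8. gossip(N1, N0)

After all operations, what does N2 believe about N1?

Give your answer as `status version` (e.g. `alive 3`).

Answer: alive 1

Derivation:
Op 1: N1 marks N1=alive -> (alive,v1)
Op 2: gossip N2<->N0 -> N2.N0=(alive,v0) N2.N1=(alive,v0) N2.N2=(alive,v0) | N0.N0=(alive,v0) N0.N1=(alive,v0) N0.N2=(alive,v0)
Op 3: N2 marks N2=suspect -> (suspect,v1)
Op 4: gossip N1<->N2 -> N1.N0=(alive,v0) N1.N1=(alive,v1) N1.N2=(suspect,v1) | N2.N0=(alive,v0) N2.N1=(alive,v1) N2.N2=(suspect,v1)
Op 5: N0 marks N0=alive -> (alive,v1)
Op 6: gossip N0<->N1 -> N0.N0=(alive,v1) N0.N1=(alive,v1) N0.N2=(suspect,v1) | N1.N0=(alive,v1) N1.N1=(alive,v1) N1.N2=(suspect,v1)
Op 7: gossip N0<->N2 -> N0.N0=(alive,v1) N0.N1=(alive,v1) N0.N2=(suspect,v1) | N2.N0=(alive,v1) N2.N1=(alive,v1) N2.N2=(suspect,v1)
Op 8: gossip N1<->N0 -> N1.N0=(alive,v1) N1.N1=(alive,v1) N1.N2=(suspect,v1) | N0.N0=(alive,v1) N0.N1=(alive,v1) N0.N2=(suspect,v1)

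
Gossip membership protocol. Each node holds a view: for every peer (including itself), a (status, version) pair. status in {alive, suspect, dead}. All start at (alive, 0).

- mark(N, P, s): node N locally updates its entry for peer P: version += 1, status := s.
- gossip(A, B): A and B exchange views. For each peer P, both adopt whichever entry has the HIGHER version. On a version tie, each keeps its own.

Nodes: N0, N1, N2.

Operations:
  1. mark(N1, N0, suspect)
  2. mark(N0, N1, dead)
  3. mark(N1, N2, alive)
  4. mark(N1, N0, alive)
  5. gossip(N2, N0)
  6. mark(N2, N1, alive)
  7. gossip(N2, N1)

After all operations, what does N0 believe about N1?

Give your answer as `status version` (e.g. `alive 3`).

Op 1: N1 marks N0=suspect -> (suspect,v1)
Op 2: N0 marks N1=dead -> (dead,v1)
Op 3: N1 marks N2=alive -> (alive,v1)
Op 4: N1 marks N0=alive -> (alive,v2)
Op 5: gossip N2<->N0 -> N2.N0=(alive,v0) N2.N1=(dead,v1) N2.N2=(alive,v0) | N0.N0=(alive,v0) N0.N1=(dead,v1) N0.N2=(alive,v0)
Op 6: N2 marks N1=alive -> (alive,v2)
Op 7: gossip N2<->N1 -> N2.N0=(alive,v2) N2.N1=(alive,v2) N2.N2=(alive,v1) | N1.N0=(alive,v2) N1.N1=(alive,v2) N1.N2=(alive,v1)

Answer: dead 1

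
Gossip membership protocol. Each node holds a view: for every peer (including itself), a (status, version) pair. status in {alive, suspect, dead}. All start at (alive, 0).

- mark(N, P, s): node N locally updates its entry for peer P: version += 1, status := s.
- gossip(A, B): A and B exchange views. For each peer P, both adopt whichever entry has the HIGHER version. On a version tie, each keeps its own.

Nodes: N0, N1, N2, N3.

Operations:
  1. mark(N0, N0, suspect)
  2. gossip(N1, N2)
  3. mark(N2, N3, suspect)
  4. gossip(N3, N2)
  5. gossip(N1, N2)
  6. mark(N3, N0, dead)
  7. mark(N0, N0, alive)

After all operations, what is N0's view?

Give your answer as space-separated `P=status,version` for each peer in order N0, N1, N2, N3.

Op 1: N0 marks N0=suspect -> (suspect,v1)
Op 2: gossip N1<->N2 -> N1.N0=(alive,v0) N1.N1=(alive,v0) N1.N2=(alive,v0) N1.N3=(alive,v0) | N2.N0=(alive,v0) N2.N1=(alive,v0) N2.N2=(alive,v0) N2.N3=(alive,v0)
Op 3: N2 marks N3=suspect -> (suspect,v1)
Op 4: gossip N3<->N2 -> N3.N0=(alive,v0) N3.N1=(alive,v0) N3.N2=(alive,v0) N3.N3=(suspect,v1) | N2.N0=(alive,v0) N2.N1=(alive,v0) N2.N2=(alive,v0) N2.N3=(suspect,v1)
Op 5: gossip N1<->N2 -> N1.N0=(alive,v0) N1.N1=(alive,v0) N1.N2=(alive,v0) N1.N3=(suspect,v1) | N2.N0=(alive,v0) N2.N1=(alive,v0) N2.N2=(alive,v0) N2.N3=(suspect,v1)
Op 6: N3 marks N0=dead -> (dead,v1)
Op 7: N0 marks N0=alive -> (alive,v2)

Answer: N0=alive,2 N1=alive,0 N2=alive,0 N3=alive,0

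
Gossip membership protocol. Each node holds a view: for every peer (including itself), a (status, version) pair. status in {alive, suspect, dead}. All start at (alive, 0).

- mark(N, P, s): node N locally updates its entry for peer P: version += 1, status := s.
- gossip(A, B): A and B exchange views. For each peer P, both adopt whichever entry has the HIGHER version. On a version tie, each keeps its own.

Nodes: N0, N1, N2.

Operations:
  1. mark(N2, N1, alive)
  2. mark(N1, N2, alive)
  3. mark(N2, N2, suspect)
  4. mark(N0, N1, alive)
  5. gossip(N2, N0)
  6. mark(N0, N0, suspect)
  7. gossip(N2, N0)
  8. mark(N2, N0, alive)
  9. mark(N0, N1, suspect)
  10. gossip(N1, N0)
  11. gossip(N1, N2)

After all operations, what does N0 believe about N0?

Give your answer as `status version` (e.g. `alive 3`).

Answer: suspect 1

Derivation:
Op 1: N2 marks N1=alive -> (alive,v1)
Op 2: N1 marks N2=alive -> (alive,v1)
Op 3: N2 marks N2=suspect -> (suspect,v1)
Op 4: N0 marks N1=alive -> (alive,v1)
Op 5: gossip N2<->N0 -> N2.N0=(alive,v0) N2.N1=(alive,v1) N2.N2=(suspect,v1) | N0.N0=(alive,v0) N0.N1=(alive,v1) N0.N2=(suspect,v1)
Op 6: N0 marks N0=suspect -> (suspect,v1)
Op 7: gossip N2<->N0 -> N2.N0=(suspect,v1) N2.N1=(alive,v1) N2.N2=(suspect,v1) | N0.N0=(suspect,v1) N0.N1=(alive,v1) N0.N2=(suspect,v1)
Op 8: N2 marks N0=alive -> (alive,v2)
Op 9: N0 marks N1=suspect -> (suspect,v2)
Op 10: gossip N1<->N0 -> N1.N0=(suspect,v1) N1.N1=(suspect,v2) N1.N2=(alive,v1) | N0.N0=(suspect,v1) N0.N1=(suspect,v2) N0.N2=(suspect,v1)
Op 11: gossip N1<->N2 -> N1.N0=(alive,v2) N1.N1=(suspect,v2) N1.N2=(alive,v1) | N2.N0=(alive,v2) N2.N1=(suspect,v2) N2.N2=(suspect,v1)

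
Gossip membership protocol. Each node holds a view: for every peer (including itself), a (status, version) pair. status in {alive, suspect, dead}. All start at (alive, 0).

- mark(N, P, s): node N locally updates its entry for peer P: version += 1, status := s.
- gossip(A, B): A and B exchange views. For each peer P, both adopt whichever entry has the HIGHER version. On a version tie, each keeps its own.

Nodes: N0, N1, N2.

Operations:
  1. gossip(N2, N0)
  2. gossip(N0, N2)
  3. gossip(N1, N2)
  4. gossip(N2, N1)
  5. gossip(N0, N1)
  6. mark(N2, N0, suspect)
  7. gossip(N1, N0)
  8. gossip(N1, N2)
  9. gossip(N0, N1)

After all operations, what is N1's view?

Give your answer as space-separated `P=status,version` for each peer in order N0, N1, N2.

Answer: N0=suspect,1 N1=alive,0 N2=alive,0

Derivation:
Op 1: gossip N2<->N0 -> N2.N0=(alive,v0) N2.N1=(alive,v0) N2.N2=(alive,v0) | N0.N0=(alive,v0) N0.N1=(alive,v0) N0.N2=(alive,v0)
Op 2: gossip N0<->N2 -> N0.N0=(alive,v0) N0.N1=(alive,v0) N0.N2=(alive,v0) | N2.N0=(alive,v0) N2.N1=(alive,v0) N2.N2=(alive,v0)
Op 3: gossip N1<->N2 -> N1.N0=(alive,v0) N1.N1=(alive,v0) N1.N2=(alive,v0) | N2.N0=(alive,v0) N2.N1=(alive,v0) N2.N2=(alive,v0)
Op 4: gossip N2<->N1 -> N2.N0=(alive,v0) N2.N1=(alive,v0) N2.N2=(alive,v0) | N1.N0=(alive,v0) N1.N1=(alive,v0) N1.N2=(alive,v0)
Op 5: gossip N0<->N1 -> N0.N0=(alive,v0) N0.N1=(alive,v0) N0.N2=(alive,v0) | N1.N0=(alive,v0) N1.N1=(alive,v0) N1.N2=(alive,v0)
Op 6: N2 marks N0=suspect -> (suspect,v1)
Op 7: gossip N1<->N0 -> N1.N0=(alive,v0) N1.N1=(alive,v0) N1.N2=(alive,v0) | N0.N0=(alive,v0) N0.N1=(alive,v0) N0.N2=(alive,v0)
Op 8: gossip N1<->N2 -> N1.N0=(suspect,v1) N1.N1=(alive,v0) N1.N2=(alive,v0) | N2.N0=(suspect,v1) N2.N1=(alive,v0) N2.N2=(alive,v0)
Op 9: gossip N0<->N1 -> N0.N0=(suspect,v1) N0.N1=(alive,v0) N0.N2=(alive,v0) | N1.N0=(suspect,v1) N1.N1=(alive,v0) N1.N2=(alive,v0)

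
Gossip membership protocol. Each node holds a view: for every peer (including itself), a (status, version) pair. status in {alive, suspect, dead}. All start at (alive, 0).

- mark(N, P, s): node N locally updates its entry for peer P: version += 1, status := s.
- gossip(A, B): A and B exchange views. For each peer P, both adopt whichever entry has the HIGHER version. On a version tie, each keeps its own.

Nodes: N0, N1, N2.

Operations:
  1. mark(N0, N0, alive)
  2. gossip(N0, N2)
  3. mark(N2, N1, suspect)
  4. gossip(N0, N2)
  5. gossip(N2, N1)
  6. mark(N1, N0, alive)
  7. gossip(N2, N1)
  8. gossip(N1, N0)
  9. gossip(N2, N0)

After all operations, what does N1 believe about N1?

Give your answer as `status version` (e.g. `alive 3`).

Op 1: N0 marks N0=alive -> (alive,v1)
Op 2: gossip N0<->N2 -> N0.N0=(alive,v1) N0.N1=(alive,v0) N0.N2=(alive,v0) | N2.N0=(alive,v1) N2.N1=(alive,v0) N2.N2=(alive,v0)
Op 3: N2 marks N1=suspect -> (suspect,v1)
Op 4: gossip N0<->N2 -> N0.N0=(alive,v1) N0.N1=(suspect,v1) N0.N2=(alive,v0) | N2.N0=(alive,v1) N2.N1=(suspect,v1) N2.N2=(alive,v0)
Op 5: gossip N2<->N1 -> N2.N0=(alive,v1) N2.N1=(suspect,v1) N2.N2=(alive,v0) | N1.N0=(alive,v1) N1.N1=(suspect,v1) N1.N2=(alive,v0)
Op 6: N1 marks N0=alive -> (alive,v2)
Op 7: gossip N2<->N1 -> N2.N0=(alive,v2) N2.N1=(suspect,v1) N2.N2=(alive,v0) | N1.N0=(alive,v2) N1.N1=(suspect,v1) N1.N2=(alive,v0)
Op 8: gossip N1<->N0 -> N1.N0=(alive,v2) N1.N1=(suspect,v1) N1.N2=(alive,v0) | N0.N0=(alive,v2) N0.N1=(suspect,v1) N0.N2=(alive,v0)
Op 9: gossip N2<->N0 -> N2.N0=(alive,v2) N2.N1=(suspect,v1) N2.N2=(alive,v0) | N0.N0=(alive,v2) N0.N1=(suspect,v1) N0.N2=(alive,v0)

Answer: suspect 1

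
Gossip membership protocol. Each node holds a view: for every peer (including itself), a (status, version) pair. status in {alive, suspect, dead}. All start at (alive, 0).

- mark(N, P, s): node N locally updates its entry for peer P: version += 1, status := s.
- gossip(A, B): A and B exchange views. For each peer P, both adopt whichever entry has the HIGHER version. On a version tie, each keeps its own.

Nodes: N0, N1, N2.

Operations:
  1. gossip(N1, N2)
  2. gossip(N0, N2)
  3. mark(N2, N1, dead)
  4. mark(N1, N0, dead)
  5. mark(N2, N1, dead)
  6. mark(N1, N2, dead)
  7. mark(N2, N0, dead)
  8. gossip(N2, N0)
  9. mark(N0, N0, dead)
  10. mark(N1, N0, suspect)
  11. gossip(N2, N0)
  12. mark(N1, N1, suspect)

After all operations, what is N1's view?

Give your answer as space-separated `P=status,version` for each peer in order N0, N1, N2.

Op 1: gossip N1<->N2 -> N1.N0=(alive,v0) N1.N1=(alive,v0) N1.N2=(alive,v0) | N2.N0=(alive,v0) N2.N1=(alive,v0) N2.N2=(alive,v0)
Op 2: gossip N0<->N2 -> N0.N0=(alive,v0) N0.N1=(alive,v0) N0.N2=(alive,v0) | N2.N0=(alive,v0) N2.N1=(alive,v0) N2.N2=(alive,v0)
Op 3: N2 marks N1=dead -> (dead,v1)
Op 4: N1 marks N0=dead -> (dead,v1)
Op 5: N2 marks N1=dead -> (dead,v2)
Op 6: N1 marks N2=dead -> (dead,v1)
Op 7: N2 marks N0=dead -> (dead,v1)
Op 8: gossip N2<->N0 -> N2.N0=(dead,v1) N2.N1=(dead,v2) N2.N2=(alive,v0) | N0.N0=(dead,v1) N0.N1=(dead,v2) N0.N2=(alive,v0)
Op 9: N0 marks N0=dead -> (dead,v2)
Op 10: N1 marks N0=suspect -> (suspect,v2)
Op 11: gossip N2<->N0 -> N2.N0=(dead,v2) N2.N1=(dead,v2) N2.N2=(alive,v0) | N0.N0=(dead,v2) N0.N1=(dead,v2) N0.N2=(alive,v0)
Op 12: N1 marks N1=suspect -> (suspect,v1)

Answer: N0=suspect,2 N1=suspect,1 N2=dead,1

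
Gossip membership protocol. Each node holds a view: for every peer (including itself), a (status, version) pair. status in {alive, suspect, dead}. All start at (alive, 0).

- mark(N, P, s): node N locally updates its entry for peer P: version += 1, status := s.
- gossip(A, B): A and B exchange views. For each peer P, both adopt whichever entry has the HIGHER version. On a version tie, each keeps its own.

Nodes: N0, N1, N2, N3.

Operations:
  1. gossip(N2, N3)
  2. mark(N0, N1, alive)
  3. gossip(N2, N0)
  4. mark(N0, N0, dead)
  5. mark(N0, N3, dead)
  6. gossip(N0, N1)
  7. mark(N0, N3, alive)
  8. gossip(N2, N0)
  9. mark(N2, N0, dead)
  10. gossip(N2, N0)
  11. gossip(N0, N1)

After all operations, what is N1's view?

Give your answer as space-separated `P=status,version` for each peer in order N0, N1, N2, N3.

Answer: N0=dead,2 N1=alive,1 N2=alive,0 N3=alive,2

Derivation:
Op 1: gossip N2<->N3 -> N2.N0=(alive,v0) N2.N1=(alive,v0) N2.N2=(alive,v0) N2.N3=(alive,v0) | N3.N0=(alive,v0) N3.N1=(alive,v0) N3.N2=(alive,v0) N3.N3=(alive,v0)
Op 2: N0 marks N1=alive -> (alive,v1)
Op 3: gossip N2<->N0 -> N2.N0=(alive,v0) N2.N1=(alive,v1) N2.N2=(alive,v0) N2.N3=(alive,v0) | N0.N0=(alive,v0) N0.N1=(alive,v1) N0.N2=(alive,v0) N0.N3=(alive,v0)
Op 4: N0 marks N0=dead -> (dead,v1)
Op 5: N0 marks N3=dead -> (dead,v1)
Op 6: gossip N0<->N1 -> N0.N0=(dead,v1) N0.N1=(alive,v1) N0.N2=(alive,v0) N0.N3=(dead,v1) | N1.N0=(dead,v1) N1.N1=(alive,v1) N1.N2=(alive,v0) N1.N3=(dead,v1)
Op 7: N0 marks N3=alive -> (alive,v2)
Op 8: gossip N2<->N0 -> N2.N0=(dead,v1) N2.N1=(alive,v1) N2.N2=(alive,v0) N2.N3=(alive,v2) | N0.N0=(dead,v1) N0.N1=(alive,v1) N0.N2=(alive,v0) N0.N3=(alive,v2)
Op 9: N2 marks N0=dead -> (dead,v2)
Op 10: gossip N2<->N0 -> N2.N0=(dead,v2) N2.N1=(alive,v1) N2.N2=(alive,v0) N2.N3=(alive,v2) | N0.N0=(dead,v2) N0.N1=(alive,v1) N0.N2=(alive,v0) N0.N3=(alive,v2)
Op 11: gossip N0<->N1 -> N0.N0=(dead,v2) N0.N1=(alive,v1) N0.N2=(alive,v0) N0.N3=(alive,v2) | N1.N0=(dead,v2) N1.N1=(alive,v1) N1.N2=(alive,v0) N1.N3=(alive,v2)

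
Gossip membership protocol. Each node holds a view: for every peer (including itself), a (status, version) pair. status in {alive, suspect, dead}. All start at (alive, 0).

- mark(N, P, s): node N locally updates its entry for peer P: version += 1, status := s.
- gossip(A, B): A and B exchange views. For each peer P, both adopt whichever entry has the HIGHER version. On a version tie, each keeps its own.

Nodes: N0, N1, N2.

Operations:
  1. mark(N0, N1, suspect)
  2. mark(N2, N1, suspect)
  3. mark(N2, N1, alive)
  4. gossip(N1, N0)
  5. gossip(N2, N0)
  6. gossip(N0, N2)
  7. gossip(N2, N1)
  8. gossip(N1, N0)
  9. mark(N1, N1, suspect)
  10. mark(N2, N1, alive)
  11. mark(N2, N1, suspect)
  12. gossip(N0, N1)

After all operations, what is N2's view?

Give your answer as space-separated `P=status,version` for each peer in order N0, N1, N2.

Answer: N0=alive,0 N1=suspect,4 N2=alive,0

Derivation:
Op 1: N0 marks N1=suspect -> (suspect,v1)
Op 2: N2 marks N1=suspect -> (suspect,v1)
Op 3: N2 marks N1=alive -> (alive,v2)
Op 4: gossip N1<->N0 -> N1.N0=(alive,v0) N1.N1=(suspect,v1) N1.N2=(alive,v0) | N0.N0=(alive,v0) N0.N1=(suspect,v1) N0.N2=(alive,v0)
Op 5: gossip N2<->N0 -> N2.N0=(alive,v0) N2.N1=(alive,v2) N2.N2=(alive,v0) | N0.N0=(alive,v0) N0.N1=(alive,v2) N0.N2=(alive,v0)
Op 6: gossip N0<->N2 -> N0.N0=(alive,v0) N0.N1=(alive,v2) N0.N2=(alive,v0) | N2.N0=(alive,v0) N2.N1=(alive,v2) N2.N2=(alive,v0)
Op 7: gossip N2<->N1 -> N2.N0=(alive,v0) N2.N1=(alive,v2) N2.N2=(alive,v0) | N1.N0=(alive,v0) N1.N1=(alive,v2) N1.N2=(alive,v0)
Op 8: gossip N1<->N0 -> N1.N0=(alive,v0) N1.N1=(alive,v2) N1.N2=(alive,v0) | N0.N0=(alive,v0) N0.N1=(alive,v2) N0.N2=(alive,v0)
Op 9: N1 marks N1=suspect -> (suspect,v3)
Op 10: N2 marks N1=alive -> (alive,v3)
Op 11: N2 marks N1=suspect -> (suspect,v4)
Op 12: gossip N0<->N1 -> N0.N0=(alive,v0) N0.N1=(suspect,v3) N0.N2=(alive,v0) | N1.N0=(alive,v0) N1.N1=(suspect,v3) N1.N2=(alive,v0)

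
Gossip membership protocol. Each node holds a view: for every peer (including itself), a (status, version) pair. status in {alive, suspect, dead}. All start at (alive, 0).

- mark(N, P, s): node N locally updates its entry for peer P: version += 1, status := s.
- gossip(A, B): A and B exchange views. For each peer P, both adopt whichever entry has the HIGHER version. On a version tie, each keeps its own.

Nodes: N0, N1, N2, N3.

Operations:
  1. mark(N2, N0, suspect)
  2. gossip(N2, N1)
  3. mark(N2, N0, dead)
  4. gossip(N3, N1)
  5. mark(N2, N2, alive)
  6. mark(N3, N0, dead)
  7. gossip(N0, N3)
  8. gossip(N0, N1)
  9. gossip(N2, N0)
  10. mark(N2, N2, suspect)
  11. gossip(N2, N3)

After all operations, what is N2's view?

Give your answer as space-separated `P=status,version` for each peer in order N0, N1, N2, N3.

Answer: N0=dead,2 N1=alive,0 N2=suspect,2 N3=alive,0

Derivation:
Op 1: N2 marks N0=suspect -> (suspect,v1)
Op 2: gossip N2<->N1 -> N2.N0=(suspect,v1) N2.N1=(alive,v0) N2.N2=(alive,v0) N2.N3=(alive,v0) | N1.N0=(suspect,v1) N1.N1=(alive,v0) N1.N2=(alive,v0) N1.N3=(alive,v0)
Op 3: N2 marks N0=dead -> (dead,v2)
Op 4: gossip N3<->N1 -> N3.N0=(suspect,v1) N3.N1=(alive,v0) N3.N2=(alive,v0) N3.N3=(alive,v0) | N1.N0=(suspect,v1) N1.N1=(alive,v0) N1.N2=(alive,v0) N1.N3=(alive,v0)
Op 5: N2 marks N2=alive -> (alive,v1)
Op 6: N3 marks N0=dead -> (dead,v2)
Op 7: gossip N0<->N3 -> N0.N0=(dead,v2) N0.N1=(alive,v0) N0.N2=(alive,v0) N0.N3=(alive,v0) | N3.N0=(dead,v2) N3.N1=(alive,v0) N3.N2=(alive,v0) N3.N3=(alive,v0)
Op 8: gossip N0<->N1 -> N0.N0=(dead,v2) N0.N1=(alive,v0) N0.N2=(alive,v0) N0.N3=(alive,v0) | N1.N0=(dead,v2) N1.N1=(alive,v0) N1.N2=(alive,v0) N1.N3=(alive,v0)
Op 9: gossip N2<->N0 -> N2.N0=(dead,v2) N2.N1=(alive,v0) N2.N2=(alive,v1) N2.N3=(alive,v0) | N0.N0=(dead,v2) N0.N1=(alive,v0) N0.N2=(alive,v1) N0.N3=(alive,v0)
Op 10: N2 marks N2=suspect -> (suspect,v2)
Op 11: gossip N2<->N3 -> N2.N0=(dead,v2) N2.N1=(alive,v0) N2.N2=(suspect,v2) N2.N3=(alive,v0) | N3.N0=(dead,v2) N3.N1=(alive,v0) N3.N2=(suspect,v2) N3.N3=(alive,v0)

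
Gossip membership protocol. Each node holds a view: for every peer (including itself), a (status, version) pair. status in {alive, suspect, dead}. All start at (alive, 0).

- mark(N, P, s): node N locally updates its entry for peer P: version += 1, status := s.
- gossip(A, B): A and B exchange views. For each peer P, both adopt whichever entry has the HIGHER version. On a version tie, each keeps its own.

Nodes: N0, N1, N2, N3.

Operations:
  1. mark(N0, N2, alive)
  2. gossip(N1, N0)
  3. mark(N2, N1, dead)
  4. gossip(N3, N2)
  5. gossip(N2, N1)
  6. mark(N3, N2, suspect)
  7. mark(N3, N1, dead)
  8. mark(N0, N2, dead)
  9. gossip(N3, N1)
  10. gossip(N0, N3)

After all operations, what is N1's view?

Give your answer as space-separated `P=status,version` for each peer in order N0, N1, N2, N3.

Answer: N0=alive,0 N1=dead,2 N2=alive,1 N3=alive,0

Derivation:
Op 1: N0 marks N2=alive -> (alive,v1)
Op 2: gossip N1<->N0 -> N1.N0=(alive,v0) N1.N1=(alive,v0) N1.N2=(alive,v1) N1.N3=(alive,v0) | N0.N0=(alive,v0) N0.N1=(alive,v0) N0.N2=(alive,v1) N0.N3=(alive,v0)
Op 3: N2 marks N1=dead -> (dead,v1)
Op 4: gossip N3<->N2 -> N3.N0=(alive,v0) N3.N1=(dead,v1) N3.N2=(alive,v0) N3.N3=(alive,v0) | N2.N0=(alive,v0) N2.N1=(dead,v1) N2.N2=(alive,v0) N2.N3=(alive,v0)
Op 5: gossip N2<->N1 -> N2.N0=(alive,v0) N2.N1=(dead,v1) N2.N2=(alive,v1) N2.N3=(alive,v0) | N1.N0=(alive,v0) N1.N1=(dead,v1) N1.N2=(alive,v1) N1.N3=(alive,v0)
Op 6: N3 marks N2=suspect -> (suspect,v1)
Op 7: N3 marks N1=dead -> (dead,v2)
Op 8: N0 marks N2=dead -> (dead,v2)
Op 9: gossip N3<->N1 -> N3.N0=(alive,v0) N3.N1=(dead,v2) N3.N2=(suspect,v1) N3.N3=(alive,v0) | N1.N0=(alive,v0) N1.N1=(dead,v2) N1.N2=(alive,v1) N1.N3=(alive,v0)
Op 10: gossip N0<->N3 -> N0.N0=(alive,v0) N0.N1=(dead,v2) N0.N2=(dead,v2) N0.N3=(alive,v0) | N3.N0=(alive,v0) N3.N1=(dead,v2) N3.N2=(dead,v2) N3.N3=(alive,v0)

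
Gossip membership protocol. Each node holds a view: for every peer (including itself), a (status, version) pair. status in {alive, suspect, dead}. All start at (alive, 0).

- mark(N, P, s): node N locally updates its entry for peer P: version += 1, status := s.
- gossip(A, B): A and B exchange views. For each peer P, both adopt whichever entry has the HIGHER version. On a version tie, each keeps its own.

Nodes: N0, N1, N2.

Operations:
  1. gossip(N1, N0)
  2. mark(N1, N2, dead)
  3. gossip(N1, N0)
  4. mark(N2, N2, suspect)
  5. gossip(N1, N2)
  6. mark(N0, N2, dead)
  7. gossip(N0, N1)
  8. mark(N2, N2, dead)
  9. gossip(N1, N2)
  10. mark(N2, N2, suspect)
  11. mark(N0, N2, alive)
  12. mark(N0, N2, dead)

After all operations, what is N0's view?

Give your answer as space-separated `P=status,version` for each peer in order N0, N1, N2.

Op 1: gossip N1<->N0 -> N1.N0=(alive,v0) N1.N1=(alive,v0) N1.N2=(alive,v0) | N0.N0=(alive,v0) N0.N1=(alive,v0) N0.N2=(alive,v0)
Op 2: N1 marks N2=dead -> (dead,v1)
Op 3: gossip N1<->N0 -> N1.N0=(alive,v0) N1.N1=(alive,v0) N1.N2=(dead,v1) | N0.N0=(alive,v0) N0.N1=(alive,v0) N0.N2=(dead,v1)
Op 4: N2 marks N2=suspect -> (suspect,v1)
Op 5: gossip N1<->N2 -> N1.N0=(alive,v0) N1.N1=(alive,v0) N1.N2=(dead,v1) | N2.N0=(alive,v0) N2.N1=(alive,v0) N2.N2=(suspect,v1)
Op 6: N0 marks N2=dead -> (dead,v2)
Op 7: gossip N0<->N1 -> N0.N0=(alive,v0) N0.N1=(alive,v0) N0.N2=(dead,v2) | N1.N0=(alive,v0) N1.N1=(alive,v0) N1.N2=(dead,v2)
Op 8: N2 marks N2=dead -> (dead,v2)
Op 9: gossip N1<->N2 -> N1.N0=(alive,v0) N1.N1=(alive,v0) N1.N2=(dead,v2) | N2.N0=(alive,v0) N2.N1=(alive,v0) N2.N2=(dead,v2)
Op 10: N2 marks N2=suspect -> (suspect,v3)
Op 11: N0 marks N2=alive -> (alive,v3)
Op 12: N0 marks N2=dead -> (dead,v4)

Answer: N0=alive,0 N1=alive,0 N2=dead,4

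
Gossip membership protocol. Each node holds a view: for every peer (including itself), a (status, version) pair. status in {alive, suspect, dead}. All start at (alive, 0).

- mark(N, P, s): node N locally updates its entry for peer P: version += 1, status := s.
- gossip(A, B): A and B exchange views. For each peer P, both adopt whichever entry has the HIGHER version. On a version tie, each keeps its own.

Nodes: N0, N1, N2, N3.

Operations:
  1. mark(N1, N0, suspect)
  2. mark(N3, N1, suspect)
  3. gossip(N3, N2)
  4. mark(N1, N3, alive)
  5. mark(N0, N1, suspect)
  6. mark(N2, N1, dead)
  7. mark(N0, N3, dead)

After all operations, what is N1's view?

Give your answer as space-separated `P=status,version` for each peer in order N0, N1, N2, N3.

Answer: N0=suspect,1 N1=alive,0 N2=alive,0 N3=alive,1

Derivation:
Op 1: N1 marks N0=suspect -> (suspect,v1)
Op 2: N3 marks N1=suspect -> (suspect,v1)
Op 3: gossip N3<->N2 -> N3.N0=(alive,v0) N3.N1=(suspect,v1) N3.N2=(alive,v0) N3.N3=(alive,v0) | N2.N0=(alive,v0) N2.N1=(suspect,v1) N2.N2=(alive,v0) N2.N3=(alive,v0)
Op 4: N1 marks N3=alive -> (alive,v1)
Op 5: N0 marks N1=suspect -> (suspect,v1)
Op 6: N2 marks N1=dead -> (dead,v2)
Op 7: N0 marks N3=dead -> (dead,v1)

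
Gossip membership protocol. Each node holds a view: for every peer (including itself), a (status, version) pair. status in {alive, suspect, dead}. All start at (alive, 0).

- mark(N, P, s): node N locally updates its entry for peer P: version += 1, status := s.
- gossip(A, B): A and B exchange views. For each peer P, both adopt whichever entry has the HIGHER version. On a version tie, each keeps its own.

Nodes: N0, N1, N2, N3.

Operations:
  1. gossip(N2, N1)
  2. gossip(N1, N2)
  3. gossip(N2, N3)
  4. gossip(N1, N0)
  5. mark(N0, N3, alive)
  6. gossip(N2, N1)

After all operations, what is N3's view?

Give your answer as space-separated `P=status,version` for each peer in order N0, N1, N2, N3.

Answer: N0=alive,0 N1=alive,0 N2=alive,0 N3=alive,0

Derivation:
Op 1: gossip N2<->N1 -> N2.N0=(alive,v0) N2.N1=(alive,v0) N2.N2=(alive,v0) N2.N3=(alive,v0) | N1.N0=(alive,v0) N1.N1=(alive,v0) N1.N2=(alive,v0) N1.N3=(alive,v0)
Op 2: gossip N1<->N2 -> N1.N0=(alive,v0) N1.N1=(alive,v0) N1.N2=(alive,v0) N1.N3=(alive,v0) | N2.N0=(alive,v0) N2.N1=(alive,v0) N2.N2=(alive,v0) N2.N3=(alive,v0)
Op 3: gossip N2<->N3 -> N2.N0=(alive,v0) N2.N1=(alive,v0) N2.N2=(alive,v0) N2.N3=(alive,v0) | N3.N0=(alive,v0) N3.N1=(alive,v0) N3.N2=(alive,v0) N3.N3=(alive,v0)
Op 4: gossip N1<->N0 -> N1.N0=(alive,v0) N1.N1=(alive,v0) N1.N2=(alive,v0) N1.N3=(alive,v0) | N0.N0=(alive,v0) N0.N1=(alive,v0) N0.N2=(alive,v0) N0.N3=(alive,v0)
Op 5: N0 marks N3=alive -> (alive,v1)
Op 6: gossip N2<->N1 -> N2.N0=(alive,v0) N2.N1=(alive,v0) N2.N2=(alive,v0) N2.N3=(alive,v0) | N1.N0=(alive,v0) N1.N1=(alive,v0) N1.N2=(alive,v0) N1.N3=(alive,v0)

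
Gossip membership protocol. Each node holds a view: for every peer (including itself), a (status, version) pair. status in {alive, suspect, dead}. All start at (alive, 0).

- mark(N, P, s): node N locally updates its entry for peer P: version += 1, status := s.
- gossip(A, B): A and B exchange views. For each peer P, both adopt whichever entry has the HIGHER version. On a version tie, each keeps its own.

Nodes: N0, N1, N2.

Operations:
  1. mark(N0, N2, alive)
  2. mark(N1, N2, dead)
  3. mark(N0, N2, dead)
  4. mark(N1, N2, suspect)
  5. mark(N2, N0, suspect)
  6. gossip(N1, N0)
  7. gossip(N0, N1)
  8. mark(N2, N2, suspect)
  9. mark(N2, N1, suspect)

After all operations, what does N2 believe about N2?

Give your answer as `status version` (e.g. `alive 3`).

Op 1: N0 marks N2=alive -> (alive,v1)
Op 2: N1 marks N2=dead -> (dead,v1)
Op 3: N0 marks N2=dead -> (dead,v2)
Op 4: N1 marks N2=suspect -> (suspect,v2)
Op 5: N2 marks N0=suspect -> (suspect,v1)
Op 6: gossip N1<->N0 -> N1.N0=(alive,v0) N1.N1=(alive,v0) N1.N2=(suspect,v2) | N0.N0=(alive,v0) N0.N1=(alive,v0) N0.N2=(dead,v2)
Op 7: gossip N0<->N1 -> N0.N0=(alive,v0) N0.N1=(alive,v0) N0.N2=(dead,v2) | N1.N0=(alive,v0) N1.N1=(alive,v0) N1.N2=(suspect,v2)
Op 8: N2 marks N2=suspect -> (suspect,v1)
Op 9: N2 marks N1=suspect -> (suspect,v1)

Answer: suspect 1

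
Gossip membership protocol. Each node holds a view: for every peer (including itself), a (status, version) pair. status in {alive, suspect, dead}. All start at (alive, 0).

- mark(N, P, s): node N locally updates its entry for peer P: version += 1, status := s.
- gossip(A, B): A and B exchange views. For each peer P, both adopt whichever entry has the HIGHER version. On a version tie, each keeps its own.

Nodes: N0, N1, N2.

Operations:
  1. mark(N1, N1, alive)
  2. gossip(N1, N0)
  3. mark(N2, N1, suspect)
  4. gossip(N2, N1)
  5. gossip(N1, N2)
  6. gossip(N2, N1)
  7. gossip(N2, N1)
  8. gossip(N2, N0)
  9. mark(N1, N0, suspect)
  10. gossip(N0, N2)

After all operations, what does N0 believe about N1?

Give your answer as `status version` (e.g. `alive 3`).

Answer: alive 1

Derivation:
Op 1: N1 marks N1=alive -> (alive,v1)
Op 2: gossip N1<->N0 -> N1.N0=(alive,v0) N1.N1=(alive,v1) N1.N2=(alive,v0) | N0.N0=(alive,v0) N0.N1=(alive,v1) N0.N2=(alive,v0)
Op 3: N2 marks N1=suspect -> (suspect,v1)
Op 4: gossip N2<->N1 -> N2.N0=(alive,v0) N2.N1=(suspect,v1) N2.N2=(alive,v0) | N1.N0=(alive,v0) N1.N1=(alive,v1) N1.N2=(alive,v0)
Op 5: gossip N1<->N2 -> N1.N0=(alive,v0) N1.N1=(alive,v1) N1.N2=(alive,v0) | N2.N0=(alive,v0) N2.N1=(suspect,v1) N2.N2=(alive,v0)
Op 6: gossip N2<->N1 -> N2.N0=(alive,v0) N2.N1=(suspect,v1) N2.N2=(alive,v0) | N1.N0=(alive,v0) N1.N1=(alive,v1) N1.N2=(alive,v0)
Op 7: gossip N2<->N1 -> N2.N0=(alive,v0) N2.N1=(suspect,v1) N2.N2=(alive,v0) | N1.N0=(alive,v0) N1.N1=(alive,v1) N1.N2=(alive,v0)
Op 8: gossip N2<->N0 -> N2.N0=(alive,v0) N2.N1=(suspect,v1) N2.N2=(alive,v0) | N0.N0=(alive,v0) N0.N1=(alive,v1) N0.N2=(alive,v0)
Op 9: N1 marks N0=suspect -> (suspect,v1)
Op 10: gossip N0<->N2 -> N0.N0=(alive,v0) N0.N1=(alive,v1) N0.N2=(alive,v0) | N2.N0=(alive,v0) N2.N1=(suspect,v1) N2.N2=(alive,v0)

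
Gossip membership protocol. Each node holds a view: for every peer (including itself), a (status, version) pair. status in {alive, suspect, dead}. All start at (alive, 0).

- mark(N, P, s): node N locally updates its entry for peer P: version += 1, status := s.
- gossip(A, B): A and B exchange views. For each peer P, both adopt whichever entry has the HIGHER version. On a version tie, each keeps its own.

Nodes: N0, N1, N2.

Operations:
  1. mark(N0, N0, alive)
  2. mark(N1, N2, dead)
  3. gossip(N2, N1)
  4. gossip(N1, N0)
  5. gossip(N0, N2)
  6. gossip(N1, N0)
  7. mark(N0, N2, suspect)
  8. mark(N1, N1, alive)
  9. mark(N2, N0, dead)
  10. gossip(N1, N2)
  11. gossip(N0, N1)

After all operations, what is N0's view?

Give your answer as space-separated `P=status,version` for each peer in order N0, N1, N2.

Op 1: N0 marks N0=alive -> (alive,v1)
Op 2: N1 marks N2=dead -> (dead,v1)
Op 3: gossip N2<->N1 -> N2.N0=(alive,v0) N2.N1=(alive,v0) N2.N2=(dead,v1) | N1.N0=(alive,v0) N1.N1=(alive,v0) N1.N2=(dead,v1)
Op 4: gossip N1<->N0 -> N1.N0=(alive,v1) N1.N1=(alive,v0) N1.N2=(dead,v1) | N0.N0=(alive,v1) N0.N1=(alive,v0) N0.N2=(dead,v1)
Op 5: gossip N0<->N2 -> N0.N0=(alive,v1) N0.N1=(alive,v0) N0.N2=(dead,v1) | N2.N0=(alive,v1) N2.N1=(alive,v0) N2.N2=(dead,v1)
Op 6: gossip N1<->N0 -> N1.N0=(alive,v1) N1.N1=(alive,v0) N1.N2=(dead,v1) | N0.N0=(alive,v1) N0.N1=(alive,v0) N0.N2=(dead,v1)
Op 7: N0 marks N2=suspect -> (suspect,v2)
Op 8: N1 marks N1=alive -> (alive,v1)
Op 9: N2 marks N0=dead -> (dead,v2)
Op 10: gossip N1<->N2 -> N1.N0=(dead,v2) N1.N1=(alive,v1) N1.N2=(dead,v1) | N2.N0=(dead,v2) N2.N1=(alive,v1) N2.N2=(dead,v1)
Op 11: gossip N0<->N1 -> N0.N0=(dead,v2) N0.N1=(alive,v1) N0.N2=(suspect,v2) | N1.N0=(dead,v2) N1.N1=(alive,v1) N1.N2=(suspect,v2)

Answer: N0=dead,2 N1=alive,1 N2=suspect,2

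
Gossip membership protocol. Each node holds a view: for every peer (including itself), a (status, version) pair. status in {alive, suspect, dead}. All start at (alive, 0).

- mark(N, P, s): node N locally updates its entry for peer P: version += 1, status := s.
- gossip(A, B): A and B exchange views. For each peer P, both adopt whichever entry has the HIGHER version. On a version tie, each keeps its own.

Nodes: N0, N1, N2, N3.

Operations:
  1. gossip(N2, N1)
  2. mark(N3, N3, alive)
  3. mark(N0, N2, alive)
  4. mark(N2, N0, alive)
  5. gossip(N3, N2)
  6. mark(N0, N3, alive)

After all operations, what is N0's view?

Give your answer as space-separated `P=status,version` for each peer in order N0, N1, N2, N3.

Op 1: gossip N2<->N1 -> N2.N0=(alive,v0) N2.N1=(alive,v0) N2.N2=(alive,v0) N2.N3=(alive,v0) | N1.N0=(alive,v0) N1.N1=(alive,v0) N1.N2=(alive,v0) N1.N3=(alive,v0)
Op 2: N3 marks N3=alive -> (alive,v1)
Op 3: N0 marks N2=alive -> (alive,v1)
Op 4: N2 marks N0=alive -> (alive,v1)
Op 5: gossip N3<->N2 -> N3.N0=(alive,v1) N3.N1=(alive,v0) N3.N2=(alive,v0) N3.N3=(alive,v1) | N2.N0=(alive,v1) N2.N1=(alive,v0) N2.N2=(alive,v0) N2.N3=(alive,v1)
Op 6: N0 marks N3=alive -> (alive,v1)

Answer: N0=alive,0 N1=alive,0 N2=alive,1 N3=alive,1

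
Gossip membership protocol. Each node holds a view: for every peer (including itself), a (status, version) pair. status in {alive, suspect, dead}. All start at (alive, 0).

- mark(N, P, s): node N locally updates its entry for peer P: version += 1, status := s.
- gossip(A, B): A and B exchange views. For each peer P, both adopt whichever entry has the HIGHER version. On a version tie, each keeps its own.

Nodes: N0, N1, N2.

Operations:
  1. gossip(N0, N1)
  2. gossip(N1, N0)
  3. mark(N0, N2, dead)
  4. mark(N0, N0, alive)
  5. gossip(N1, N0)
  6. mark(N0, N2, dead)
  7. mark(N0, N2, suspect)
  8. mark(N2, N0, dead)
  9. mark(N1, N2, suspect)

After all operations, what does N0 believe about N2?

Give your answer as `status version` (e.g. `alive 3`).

Answer: suspect 3

Derivation:
Op 1: gossip N0<->N1 -> N0.N0=(alive,v0) N0.N1=(alive,v0) N0.N2=(alive,v0) | N1.N0=(alive,v0) N1.N1=(alive,v0) N1.N2=(alive,v0)
Op 2: gossip N1<->N0 -> N1.N0=(alive,v0) N1.N1=(alive,v0) N1.N2=(alive,v0) | N0.N0=(alive,v0) N0.N1=(alive,v0) N0.N2=(alive,v0)
Op 3: N0 marks N2=dead -> (dead,v1)
Op 4: N0 marks N0=alive -> (alive,v1)
Op 5: gossip N1<->N0 -> N1.N0=(alive,v1) N1.N1=(alive,v0) N1.N2=(dead,v1) | N0.N0=(alive,v1) N0.N1=(alive,v0) N0.N2=(dead,v1)
Op 6: N0 marks N2=dead -> (dead,v2)
Op 7: N0 marks N2=suspect -> (suspect,v3)
Op 8: N2 marks N0=dead -> (dead,v1)
Op 9: N1 marks N2=suspect -> (suspect,v2)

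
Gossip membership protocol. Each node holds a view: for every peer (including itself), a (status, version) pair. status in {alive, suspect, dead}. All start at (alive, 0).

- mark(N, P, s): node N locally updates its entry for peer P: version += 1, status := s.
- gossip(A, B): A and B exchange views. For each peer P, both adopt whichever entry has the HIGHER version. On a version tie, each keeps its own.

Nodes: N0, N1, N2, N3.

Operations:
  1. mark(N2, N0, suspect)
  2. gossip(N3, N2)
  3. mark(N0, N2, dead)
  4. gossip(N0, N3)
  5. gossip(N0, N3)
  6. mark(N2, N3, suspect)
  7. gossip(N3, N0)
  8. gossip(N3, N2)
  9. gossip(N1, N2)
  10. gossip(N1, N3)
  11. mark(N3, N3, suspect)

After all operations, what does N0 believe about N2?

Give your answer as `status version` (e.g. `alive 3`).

Answer: dead 1

Derivation:
Op 1: N2 marks N0=suspect -> (suspect,v1)
Op 2: gossip N3<->N2 -> N3.N0=(suspect,v1) N3.N1=(alive,v0) N3.N2=(alive,v0) N3.N3=(alive,v0) | N2.N0=(suspect,v1) N2.N1=(alive,v0) N2.N2=(alive,v0) N2.N3=(alive,v0)
Op 3: N0 marks N2=dead -> (dead,v1)
Op 4: gossip N0<->N3 -> N0.N0=(suspect,v1) N0.N1=(alive,v0) N0.N2=(dead,v1) N0.N3=(alive,v0) | N3.N0=(suspect,v1) N3.N1=(alive,v0) N3.N2=(dead,v1) N3.N3=(alive,v0)
Op 5: gossip N0<->N3 -> N0.N0=(suspect,v1) N0.N1=(alive,v0) N0.N2=(dead,v1) N0.N3=(alive,v0) | N3.N0=(suspect,v1) N3.N1=(alive,v0) N3.N2=(dead,v1) N3.N3=(alive,v0)
Op 6: N2 marks N3=suspect -> (suspect,v1)
Op 7: gossip N3<->N0 -> N3.N0=(suspect,v1) N3.N1=(alive,v0) N3.N2=(dead,v1) N3.N3=(alive,v0) | N0.N0=(suspect,v1) N0.N1=(alive,v0) N0.N2=(dead,v1) N0.N3=(alive,v0)
Op 8: gossip N3<->N2 -> N3.N0=(suspect,v1) N3.N1=(alive,v0) N3.N2=(dead,v1) N3.N3=(suspect,v1) | N2.N0=(suspect,v1) N2.N1=(alive,v0) N2.N2=(dead,v1) N2.N3=(suspect,v1)
Op 9: gossip N1<->N2 -> N1.N0=(suspect,v1) N1.N1=(alive,v0) N1.N2=(dead,v1) N1.N3=(suspect,v1) | N2.N0=(suspect,v1) N2.N1=(alive,v0) N2.N2=(dead,v1) N2.N3=(suspect,v1)
Op 10: gossip N1<->N3 -> N1.N0=(suspect,v1) N1.N1=(alive,v0) N1.N2=(dead,v1) N1.N3=(suspect,v1) | N3.N0=(suspect,v1) N3.N1=(alive,v0) N3.N2=(dead,v1) N3.N3=(suspect,v1)
Op 11: N3 marks N3=suspect -> (suspect,v2)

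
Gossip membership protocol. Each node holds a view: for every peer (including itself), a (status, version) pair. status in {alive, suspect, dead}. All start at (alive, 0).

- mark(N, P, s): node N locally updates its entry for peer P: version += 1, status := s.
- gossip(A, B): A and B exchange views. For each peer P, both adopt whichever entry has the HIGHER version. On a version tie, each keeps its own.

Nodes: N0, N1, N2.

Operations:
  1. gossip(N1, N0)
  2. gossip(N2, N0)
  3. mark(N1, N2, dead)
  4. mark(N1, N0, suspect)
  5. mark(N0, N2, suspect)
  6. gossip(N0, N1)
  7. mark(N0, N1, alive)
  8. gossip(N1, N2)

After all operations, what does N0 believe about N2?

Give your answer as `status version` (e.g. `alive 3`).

Answer: suspect 1

Derivation:
Op 1: gossip N1<->N0 -> N1.N0=(alive,v0) N1.N1=(alive,v0) N1.N2=(alive,v0) | N0.N0=(alive,v0) N0.N1=(alive,v0) N0.N2=(alive,v0)
Op 2: gossip N2<->N0 -> N2.N0=(alive,v0) N2.N1=(alive,v0) N2.N2=(alive,v0) | N0.N0=(alive,v0) N0.N1=(alive,v0) N0.N2=(alive,v0)
Op 3: N1 marks N2=dead -> (dead,v1)
Op 4: N1 marks N0=suspect -> (suspect,v1)
Op 5: N0 marks N2=suspect -> (suspect,v1)
Op 6: gossip N0<->N1 -> N0.N0=(suspect,v1) N0.N1=(alive,v0) N0.N2=(suspect,v1) | N1.N0=(suspect,v1) N1.N1=(alive,v0) N1.N2=(dead,v1)
Op 7: N0 marks N1=alive -> (alive,v1)
Op 8: gossip N1<->N2 -> N1.N0=(suspect,v1) N1.N1=(alive,v0) N1.N2=(dead,v1) | N2.N0=(suspect,v1) N2.N1=(alive,v0) N2.N2=(dead,v1)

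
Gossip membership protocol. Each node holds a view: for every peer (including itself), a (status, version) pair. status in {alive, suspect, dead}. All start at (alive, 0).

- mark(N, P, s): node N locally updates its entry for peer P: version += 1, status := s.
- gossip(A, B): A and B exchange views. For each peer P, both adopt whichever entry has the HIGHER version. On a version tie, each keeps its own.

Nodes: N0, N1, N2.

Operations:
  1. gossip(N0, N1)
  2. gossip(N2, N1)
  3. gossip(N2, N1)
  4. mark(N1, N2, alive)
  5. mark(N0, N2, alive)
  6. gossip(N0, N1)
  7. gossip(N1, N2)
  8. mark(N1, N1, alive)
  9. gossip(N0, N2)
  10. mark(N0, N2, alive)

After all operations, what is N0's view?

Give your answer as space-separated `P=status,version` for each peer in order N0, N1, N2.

Answer: N0=alive,0 N1=alive,0 N2=alive,2

Derivation:
Op 1: gossip N0<->N1 -> N0.N0=(alive,v0) N0.N1=(alive,v0) N0.N2=(alive,v0) | N1.N0=(alive,v0) N1.N1=(alive,v0) N1.N2=(alive,v0)
Op 2: gossip N2<->N1 -> N2.N0=(alive,v0) N2.N1=(alive,v0) N2.N2=(alive,v0) | N1.N0=(alive,v0) N1.N1=(alive,v0) N1.N2=(alive,v0)
Op 3: gossip N2<->N1 -> N2.N0=(alive,v0) N2.N1=(alive,v0) N2.N2=(alive,v0) | N1.N0=(alive,v0) N1.N1=(alive,v0) N1.N2=(alive,v0)
Op 4: N1 marks N2=alive -> (alive,v1)
Op 5: N0 marks N2=alive -> (alive,v1)
Op 6: gossip N0<->N1 -> N0.N0=(alive,v0) N0.N1=(alive,v0) N0.N2=(alive,v1) | N1.N0=(alive,v0) N1.N1=(alive,v0) N1.N2=(alive,v1)
Op 7: gossip N1<->N2 -> N1.N0=(alive,v0) N1.N1=(alive,v0) N1.N2=(alive,v1) | N2.N0=(alive,v0) N2.N1=(alive,v0) N2.N2=(alive,v1)
Op 8: N1 marks N1=alive -> (alive,v1)
Op 9: gossip N0<->N2 -> N0.N0=(alive,v0) N0.N1=(alive,v0) N0.N2=(alive,v1) | N2.N0=(alive,v0) N2.N1=(alive,v0) N2.N2=(alive,v1)
Op 10: N0 marks N2=alive -> (alive,v2)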